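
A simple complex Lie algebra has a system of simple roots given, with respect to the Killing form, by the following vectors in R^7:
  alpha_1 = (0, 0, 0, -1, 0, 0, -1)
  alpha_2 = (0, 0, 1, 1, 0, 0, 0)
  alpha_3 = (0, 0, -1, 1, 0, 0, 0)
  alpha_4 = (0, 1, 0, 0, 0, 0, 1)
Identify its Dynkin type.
D4

Compute the Cartan integers a_ij = 2(alpha_i, alpha_j)/(alpha_j, alpha_j); the resulting 4x4 Cartan matrix is
[[2, -1, -1, -1], [-1, 2, 0, 0], [-1, 0, 2, 0], [-1, 0, 0, 2]].
All simple roots have the same length, so the diagram is simply laced. The associated Dynkin diagram is a chain of 2 nodes with a fork of two nodes at one end (D_4), so the type is D_4 (the algebra so(8)).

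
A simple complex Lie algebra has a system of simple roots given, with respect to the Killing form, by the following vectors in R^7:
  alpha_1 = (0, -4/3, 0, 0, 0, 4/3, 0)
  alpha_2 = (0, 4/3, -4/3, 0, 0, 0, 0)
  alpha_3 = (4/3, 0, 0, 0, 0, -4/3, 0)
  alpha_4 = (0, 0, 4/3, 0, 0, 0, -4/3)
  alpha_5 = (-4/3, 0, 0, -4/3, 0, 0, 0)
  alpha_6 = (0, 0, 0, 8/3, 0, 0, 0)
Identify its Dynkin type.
type C_6

Compute the Cartan integers a_ij = 2(alpha_i, alpha_j)/(alpha_j, alpha_j); the resulting 6x6 Cartan matrix is
[[2, -1, -1, 0, 0, 0], [-1, 2, 0, -1, 0, 0], [-1, 0, 2, 0, -1, 0], [0, -1, 0, 2, 0, 0], [0, 0, -1, 0, 2, -1], [0, 0, 0, 0, -2, 2]].
The roots have two lengths (squared-length ratio 2:1); the short ones are alpha_{1,2,3,4,5}. The associated Dynkin diagram is a chain of 6 nodes with a double edge at one end; the terminal node there is the unique long simple root (C_6), so the type is C_6 (the algebra sp(12)).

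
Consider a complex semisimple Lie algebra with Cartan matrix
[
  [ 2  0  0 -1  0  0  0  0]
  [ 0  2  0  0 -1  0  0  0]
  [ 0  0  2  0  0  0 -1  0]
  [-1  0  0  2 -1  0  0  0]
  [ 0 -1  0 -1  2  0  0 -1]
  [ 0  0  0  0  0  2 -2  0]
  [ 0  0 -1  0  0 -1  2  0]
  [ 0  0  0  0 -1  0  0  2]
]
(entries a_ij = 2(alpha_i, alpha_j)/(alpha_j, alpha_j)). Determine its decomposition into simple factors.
The diagram associated to this matrix has two connected components: the simple roots {alpha_3, alpha_6, alpha_7} form a chain of 3 nodes with a double edge at one end; the terminal node there is the unique long simple root (C_3), and {alpha_1, alpha_2, alpha_4, alpha_5, alpha_8} form a chain of 3 nodes with a fork of two nodes at one end (D_5). A semisimple Lie algebra decomposes uniquely as the direct sum of simple ideals, one per connected component of its Dynkin diagram, so g ≅ C_3 ⊕ D_5 (dimension 21 + 45 = 66).

C_3 (sp(6)) ⊕ D_5 (so(10))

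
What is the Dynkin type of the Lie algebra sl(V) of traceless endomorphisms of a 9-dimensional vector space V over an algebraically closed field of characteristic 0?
This is sl(9), which has dimension 9^2 - 1 = 80 and rank 9 - 1 = 8 (a Cartan subalgebra is the diagonal traceless matrices). In the classification of classical Lie algebras, the special linear algebra sl(n+1) has type A_n; here n = 8, so the Dynkin diagram is a chain of 8 nodes with single edges (A_8). Hence the type is A_8.

A_8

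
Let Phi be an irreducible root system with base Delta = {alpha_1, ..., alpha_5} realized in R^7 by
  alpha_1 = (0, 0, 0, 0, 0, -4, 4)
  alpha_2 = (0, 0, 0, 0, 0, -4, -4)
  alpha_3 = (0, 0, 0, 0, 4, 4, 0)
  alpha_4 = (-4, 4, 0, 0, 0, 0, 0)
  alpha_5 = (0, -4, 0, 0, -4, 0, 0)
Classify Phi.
D5

Compute the Cartan integers a_ij = 2(alpha_i, alpha_j)/(alpha_j, alpha_j); the resulting 5x5 Cartan matrix is
[[2, 0, -1, 0, 0], [0, 2, -1, 0, 0], [-1, -1, 2, 0, -1], [0, 0, 0, 2, -1], [0, 0, -1, -1, 2]].
All simple roots have the same length, so the diagram is simply laced. The associated Dynkin diagram is a chain of 3 nodes with a fork of two nodes at one end (D_5), so the type is D_5 (the algebra so(10)).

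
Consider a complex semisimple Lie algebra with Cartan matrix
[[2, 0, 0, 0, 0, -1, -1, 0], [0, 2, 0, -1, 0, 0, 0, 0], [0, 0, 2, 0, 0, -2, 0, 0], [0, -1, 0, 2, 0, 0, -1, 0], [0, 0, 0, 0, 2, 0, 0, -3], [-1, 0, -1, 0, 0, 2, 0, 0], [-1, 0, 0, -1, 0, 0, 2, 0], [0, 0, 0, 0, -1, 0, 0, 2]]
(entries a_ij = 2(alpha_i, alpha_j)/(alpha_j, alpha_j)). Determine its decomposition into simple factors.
C_6 + G_2

The diagram associated to this matrix has two connected components: the simple roots {alpha_1, alpha_2, alpha_3, alpha_4, alpha_6, alpha_7} form a chain of 6 nodes with a double edge at one end; the terminal node there is the unique long simple root (C_6), and {alpha_5, alpha_8} form two nodes joined by a triple edge (G_2). A semisimple Lie algebra decomposes uniquely as the direct sum of simple ideals, one per connected component of its Dynkin diagram, so g ≅ C_6 ⊕ G_2 (dimension 78 + 14 = 92).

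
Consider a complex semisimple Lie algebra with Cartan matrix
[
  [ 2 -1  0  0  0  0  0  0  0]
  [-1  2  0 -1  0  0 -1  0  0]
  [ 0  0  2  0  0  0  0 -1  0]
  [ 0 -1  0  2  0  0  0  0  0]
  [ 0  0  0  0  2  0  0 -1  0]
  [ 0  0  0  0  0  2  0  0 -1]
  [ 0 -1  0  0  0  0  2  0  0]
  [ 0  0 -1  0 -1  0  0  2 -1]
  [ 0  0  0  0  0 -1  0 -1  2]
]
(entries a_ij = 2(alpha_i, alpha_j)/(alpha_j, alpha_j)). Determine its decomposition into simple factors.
D_4 (so(8)) ⊕ D_5 (so(10))

The diagram associated to this matrix has two connected components: the simple roots {alpha_1, alpha_2, alpha_4, alpha_7} form a chain of 2 nodes with a fork of two nodes at one end (D_4), and {alpha_3, alpha_5, alpha_6, alpha_8, alpha_9} form a chain of 3 nodes with a fork of two nodes at one end (D_5). A semisimple Lie algebra decomposes uniquely as the direct sum of simple ideals, one per connected component of its Dynkin diagram, so g ≅ D_4 ⊕ D_5 (dimension 28 + 45 = 73).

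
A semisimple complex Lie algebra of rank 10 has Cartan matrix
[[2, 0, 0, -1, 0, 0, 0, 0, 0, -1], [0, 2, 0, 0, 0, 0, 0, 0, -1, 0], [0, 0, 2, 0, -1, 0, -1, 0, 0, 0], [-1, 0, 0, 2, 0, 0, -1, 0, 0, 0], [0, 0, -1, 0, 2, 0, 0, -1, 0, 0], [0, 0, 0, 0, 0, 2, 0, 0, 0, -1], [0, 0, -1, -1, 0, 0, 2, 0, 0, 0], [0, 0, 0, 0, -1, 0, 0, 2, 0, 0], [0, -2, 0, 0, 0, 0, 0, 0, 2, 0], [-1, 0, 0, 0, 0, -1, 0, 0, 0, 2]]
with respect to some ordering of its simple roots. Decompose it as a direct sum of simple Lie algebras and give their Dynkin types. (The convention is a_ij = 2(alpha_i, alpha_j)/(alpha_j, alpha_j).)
A_8 (sl(9)) + B_2 (so(5))

The diagram associated to this matrix has two connected components: the simple roots {alpha_1, alpha_3, alpha_4, alpha_5, alpha_6, alpha_7, alpha_8, alpha_10} form a chain of 8 nodes with single edges (A_8), and {alpha_2, alpha_9} form a chain of 2 nodes with a double edge at one end; the terminal node there is the unique short simple root (B_2). A semisimple Lie algebra decomposes uniquely as the direct sum of simple ideals, one per connected component of its Dynkin diagram, so g ≅ A_8 ⊕ B_2 (dimension 80 + 10 = 90).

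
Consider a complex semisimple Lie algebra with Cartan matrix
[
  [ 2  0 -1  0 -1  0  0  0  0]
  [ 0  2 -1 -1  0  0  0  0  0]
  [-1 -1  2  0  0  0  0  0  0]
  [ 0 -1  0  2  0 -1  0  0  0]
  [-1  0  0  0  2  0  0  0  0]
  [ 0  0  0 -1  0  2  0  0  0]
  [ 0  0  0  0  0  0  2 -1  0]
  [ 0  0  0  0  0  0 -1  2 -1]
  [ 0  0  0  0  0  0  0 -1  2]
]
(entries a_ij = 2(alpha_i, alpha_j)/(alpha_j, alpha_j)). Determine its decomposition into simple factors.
The diagram associated to this matrix has two connected components: the simple roots {alpha_7, alpha_8, alpha_9} form a chain of 3 nodes with single edges (A_3), and {alpha_1, alpha_2, alpha_3, alpha_4, alpha_5, alpha_6} form a chain of 6 nodes with single edges (A_6). A semisimple Lie algebra decomposes uniquely as the direct sum of simple ideals, one per connected component of its Dynkin diagram, so g ≅ A_3 ⊕ A_6 (dimension 15 + 48 = 63).

A_3 (sl(4)) + A_6 (sl(7))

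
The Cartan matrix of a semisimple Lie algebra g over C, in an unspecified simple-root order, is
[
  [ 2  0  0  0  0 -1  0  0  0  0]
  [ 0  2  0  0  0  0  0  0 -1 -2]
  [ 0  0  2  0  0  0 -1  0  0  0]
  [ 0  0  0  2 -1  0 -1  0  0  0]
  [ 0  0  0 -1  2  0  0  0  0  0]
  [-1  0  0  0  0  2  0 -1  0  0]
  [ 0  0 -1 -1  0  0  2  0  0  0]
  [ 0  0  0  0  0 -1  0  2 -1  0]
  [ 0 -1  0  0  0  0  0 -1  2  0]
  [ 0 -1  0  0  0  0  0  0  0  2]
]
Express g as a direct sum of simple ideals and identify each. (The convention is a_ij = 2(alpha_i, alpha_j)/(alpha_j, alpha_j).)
The diagram associated to this matrix has two connected components: the simple roots {alpha_3, alpha_4, alpha_5, alpha_7} form a chain of 4 nodes with single edges (A_4), and {alpha_1, alpha_2, alpha_6, alpha_8, alpha_9, alpha_10} form a chain of 6 nodes with a double edge at one end; the terminal node there is the unique short simple root (B_6). A semisimple Lie algebra decomposes uniquely as the direct sum of simple ideals, one per connected component of its Dynkin diagram, so g ≅ A_4 ⊕ B_6 (dimension 24 + 78 = 102).

A_4 (sl(5)) ⊕ B_6 (so(13))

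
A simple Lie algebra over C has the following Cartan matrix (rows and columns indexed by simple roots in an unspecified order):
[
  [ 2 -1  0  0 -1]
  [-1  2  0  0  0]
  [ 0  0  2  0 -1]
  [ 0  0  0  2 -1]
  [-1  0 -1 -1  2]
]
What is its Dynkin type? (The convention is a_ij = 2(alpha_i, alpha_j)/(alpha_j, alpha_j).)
The matrix has rank 5 with 2's on the diagonal. Reading the off-diagonal entries as Dynkin edges (a single edge where a_ij = a_ji = -1; a double or triple edge where a_ij * a_ji = 2 or 3), the diagram is a chain of 3 nodes with a fork of two nodes at one end (D_5). One simple-root ordering that puts it in standard form is (alpha_2, alpha_1, alpha_5, alpha_3, alpha_4). So the algebra is type D_5, i.e. so(10).

D_5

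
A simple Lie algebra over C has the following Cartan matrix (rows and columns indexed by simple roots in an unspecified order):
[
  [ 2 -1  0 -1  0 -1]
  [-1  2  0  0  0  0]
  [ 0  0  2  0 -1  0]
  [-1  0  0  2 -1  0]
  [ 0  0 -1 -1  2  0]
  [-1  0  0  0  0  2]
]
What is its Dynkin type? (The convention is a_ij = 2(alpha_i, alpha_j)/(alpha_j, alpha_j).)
D_6 (so(12))

The matrix has rank 6 with 2's on the diagonal. Reading the off-diagonal entries as Dynkin edges (a single edge where a_ij = a_ji = -1; a double or triple edge where a_ij * a_ji = 2 or 3), the diagram is a chain of 4 nodes with a fork of two nodes at one end (D_6). One simple-root ordering that puts it in standard form is (alpha_3, alpha_5, alpha_4, alpha_1, alpha_2, alpha_6). So the algebra is type D_6, i.e. so(12).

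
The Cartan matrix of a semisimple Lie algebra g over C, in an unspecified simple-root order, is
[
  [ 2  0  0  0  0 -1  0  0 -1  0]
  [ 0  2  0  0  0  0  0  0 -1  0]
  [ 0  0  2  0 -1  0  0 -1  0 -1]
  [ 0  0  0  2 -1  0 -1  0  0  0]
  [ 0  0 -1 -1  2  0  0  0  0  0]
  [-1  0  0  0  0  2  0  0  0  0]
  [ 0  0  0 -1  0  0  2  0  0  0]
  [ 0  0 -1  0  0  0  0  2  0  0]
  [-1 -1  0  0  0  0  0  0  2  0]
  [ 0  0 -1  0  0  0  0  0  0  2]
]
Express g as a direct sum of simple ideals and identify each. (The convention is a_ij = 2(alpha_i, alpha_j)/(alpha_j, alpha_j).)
A_4 (sl(5)) ⊕ D_6 (so(12))

The diagram associated to this matrix has two connected components: the simple roots {alpha_1, alpha_2, alpha_6, alpha_9} form a chain of 4 nodes with single edges (A_4), and {alpha_3, alpha_4, alpha_5, alpha_7, alpha_8, alpha_10} form a chain of 4 nodes with a fork of two nodes at one end (D_6). A semisimple Lie algebra decomposes uniquely as the direct sum of simple ideals, one per connected component of its Dynkin diagram, so g ≅ A_4 ⊕ D_6 (dimension 24 + 66 = 90).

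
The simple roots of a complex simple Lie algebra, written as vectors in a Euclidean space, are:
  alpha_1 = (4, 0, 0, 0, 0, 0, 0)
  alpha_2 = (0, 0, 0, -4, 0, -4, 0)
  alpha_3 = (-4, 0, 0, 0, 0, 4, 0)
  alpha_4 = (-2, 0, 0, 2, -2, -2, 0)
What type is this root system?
Compute the Cartan integers a_ij = 2(alpha_i, alpha_j)/(alpha_j, alpha_j); the resulting 4x4 Cartan matrix is
[[2, 0, -1, -1], [0, 2, -1, 0], [-2, -1, 2, 0], [-1, 0, 0, 2]].
The roots have two lengths (squared-length ratio 2:1); the short ones are alpha_{1,4}. The associated Dynkin diagram is a chain of 4 nodes with a double edge between the middle two (F_4), so the type is F_4.

type F_4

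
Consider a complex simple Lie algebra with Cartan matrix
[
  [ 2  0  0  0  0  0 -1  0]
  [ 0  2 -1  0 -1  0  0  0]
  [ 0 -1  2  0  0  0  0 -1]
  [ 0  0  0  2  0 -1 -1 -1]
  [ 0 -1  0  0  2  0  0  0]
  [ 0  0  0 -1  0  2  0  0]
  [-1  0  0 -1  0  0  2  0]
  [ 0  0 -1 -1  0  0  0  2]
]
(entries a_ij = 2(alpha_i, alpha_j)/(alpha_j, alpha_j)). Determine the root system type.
type E_8

The matrix has rank 8 with 2's on the diagonal. Reading the off-diagonal entries as Dynkin edges (a single edge where a_ij = a_ji = -1; a double or triple edge where a_ij * a_ji = 2 or 3), the diagram is a chain of 7 nodes with one extra node attached to the third node from one end (E_8). One simple-root ordering that puts it in standard form is (alpha_1, alpha_6, alpha_7, alpha_4, alpha_8, alpha_3, alpha_2, alpha_5). So the algebra is type E_8.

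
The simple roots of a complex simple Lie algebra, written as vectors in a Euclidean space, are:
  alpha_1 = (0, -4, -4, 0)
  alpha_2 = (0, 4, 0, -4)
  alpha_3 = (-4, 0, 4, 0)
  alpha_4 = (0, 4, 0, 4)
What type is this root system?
Compute the Cartan integers a_ij = 2(alpha_i, alpha_j)/(alpha_j, alpha_j); the resulting 4x4 Cartan matrix is
[[2, -1, -1, -1], [-1, 2, 0, 0], [-1, 0, 2, 0], [-1, 0, 0, 2]].
All simple roots have the same length, so the diagram is simply laced. The associated Dynkin diagram is a chain of 2 nodes with a fork of two nodes at one end (D_4), so the type is D_4 (the algebra so(8)).

D4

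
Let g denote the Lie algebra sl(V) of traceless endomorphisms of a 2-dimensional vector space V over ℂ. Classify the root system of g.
This is sl(2), which has dimension 2^2 - 1 = 3 and rank 2 - 1 = 1 (a Cartan subalgebra is the diagonal traceless matrices). In the classification of classical Lie algebras, the special linear algebra sl(n+1) has type A_n; here n = 1, so the Dynkin diagram is a chain of 1 nodes with single edges (A_1). Hence the type is A_1.

A_1 (sl(2))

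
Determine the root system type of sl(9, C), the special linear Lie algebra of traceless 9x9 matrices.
This is sl(9), which has dimension 9^2 - 1 = 80 and rank 9 - 1 = 8 (a Cartan subalgebra is the diagonal traceless matrices). In the classification of classical Lie algebras, the special linear algebra sl(n+1) has type A_n; here n = 8, so the Dynkin diagram is a chain of 8 nodes with single edges (A_8). Hence the type is A_8.

type A_8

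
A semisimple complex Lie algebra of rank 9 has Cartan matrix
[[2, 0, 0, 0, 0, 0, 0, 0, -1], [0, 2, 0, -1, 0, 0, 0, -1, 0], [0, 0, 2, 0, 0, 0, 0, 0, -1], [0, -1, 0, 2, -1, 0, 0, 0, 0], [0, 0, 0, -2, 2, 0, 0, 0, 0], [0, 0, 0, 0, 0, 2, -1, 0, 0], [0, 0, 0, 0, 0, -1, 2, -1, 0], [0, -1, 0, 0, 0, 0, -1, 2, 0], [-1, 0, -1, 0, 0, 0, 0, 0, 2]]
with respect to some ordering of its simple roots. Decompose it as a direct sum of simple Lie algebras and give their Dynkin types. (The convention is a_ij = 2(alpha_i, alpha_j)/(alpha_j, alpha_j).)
A_3 + C_6

The diagram associated to this matrix has two connected components: the simple roots {alpha_1, alpha_3, alpha_9} form a chain of 3 nodes with single edges (A_3), and {alpha_2, alpha_4, alpha_5, alpha_6, alpha_7, alpha_8} form a chain of 6 nodes with a double edge at one end; the terminal node there is the unique long simple root (C_6). A semisimple Lie algebra decomposes uniquely as the direct sum of simple ideals, one per connected component of its Dynkin diagram, so g ≅ A_3 ⊕ C_6 (dimension 15 + 78 = 93).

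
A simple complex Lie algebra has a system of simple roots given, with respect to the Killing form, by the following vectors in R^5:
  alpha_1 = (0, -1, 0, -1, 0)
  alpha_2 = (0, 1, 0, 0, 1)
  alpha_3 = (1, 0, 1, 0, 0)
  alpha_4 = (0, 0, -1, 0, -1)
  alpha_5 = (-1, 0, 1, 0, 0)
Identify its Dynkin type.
D5

Compute the Cartan integers a_ij = 2(alpha_i, alpha_j)/(alpha_j, alpha_j); the resulting 5x5 Cartan matrix is
[[2, -1, 0, 0, 0], [-1, 2, 0, -1, 0], [0, 0, 2, -1, 0], [0, -1, -1, 2, -1], [0, 0, 0, -1, 2]].
All simple roots have the same length, so the diagram is simply laced. The associated Dynkin diagram is a chain of 3 nodes with a fork of two nodes at one end (D_5), so the type is D_5 (the algebra so(10)).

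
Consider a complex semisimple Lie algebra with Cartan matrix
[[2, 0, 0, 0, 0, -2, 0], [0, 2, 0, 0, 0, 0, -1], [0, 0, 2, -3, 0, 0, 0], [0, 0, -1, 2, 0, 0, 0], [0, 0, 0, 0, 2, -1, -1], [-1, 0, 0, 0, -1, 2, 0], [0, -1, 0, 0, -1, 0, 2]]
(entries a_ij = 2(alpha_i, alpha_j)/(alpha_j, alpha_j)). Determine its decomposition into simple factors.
The diagram associated to this matrix has two connected components: the simple roots {alpha_1, alpha_2, alpha_5, alpha_6, alpha_7} form a chain of 5 nodes with a double edge at one end; the terminal node there is the unique long simple root (C_5), and {alpha_3, alpha_4} form two nodes joined by a triple edge (G_2). A semisimple Lie algebra decomposes uniquely as the direct sum of simple ideals, one per connected component of its Dynkin diagram, so g ≅ C_5 ⊕ G_2 (dimension 55 + 14 = 69).

C_5 (sp(10)) + G_2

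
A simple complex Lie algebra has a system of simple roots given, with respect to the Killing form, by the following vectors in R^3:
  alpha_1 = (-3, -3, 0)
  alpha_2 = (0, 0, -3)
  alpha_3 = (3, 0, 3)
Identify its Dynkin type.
B3

Compute the Cartan integers a_ij = 2(alpha_i, alpha_j)/(alpha_j, alpha_j); the resulting 3x3 Cartan matrix is
[[2, 0, -1], [0, 2, -1], [-1, -2, 2]].
The roots have two lengths (squared-length ratio 2:1); the short ones are alpha_{2}. The associated Dynkin diagram is a chain of 3 nodes with a double edge at one end; the terminal node there is the unique short simple root (B_3), so the type is B_3 (the algebra so(7)).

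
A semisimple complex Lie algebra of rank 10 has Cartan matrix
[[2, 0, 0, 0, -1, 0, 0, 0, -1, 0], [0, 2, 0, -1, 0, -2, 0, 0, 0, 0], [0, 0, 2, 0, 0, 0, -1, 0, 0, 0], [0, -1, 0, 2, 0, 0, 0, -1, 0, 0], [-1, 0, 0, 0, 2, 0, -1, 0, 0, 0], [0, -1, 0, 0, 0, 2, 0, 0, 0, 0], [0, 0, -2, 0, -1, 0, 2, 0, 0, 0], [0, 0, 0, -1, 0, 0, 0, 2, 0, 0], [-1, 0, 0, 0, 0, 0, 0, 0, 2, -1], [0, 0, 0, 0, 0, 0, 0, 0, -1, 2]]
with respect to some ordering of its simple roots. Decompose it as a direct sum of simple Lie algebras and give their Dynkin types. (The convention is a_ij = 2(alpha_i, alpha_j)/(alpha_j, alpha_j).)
type B_4 ⊕ type B_6

The diagram associated to this matrix has two connected components: the simple roots {alpha_2, alpha_4, alpha_6, alpha_8} form a chain of 4 nodes with a double edge at one end; the terminal node there is the unique short simple root (B_4), and {alpha_1, alpha_3, alpha_5, alpha_7, alpha_9, alpha_10} form a chain of 6 nodes with a double edge at one end; the terminal node there is the unique short simple root (B_6). A semisimple Lie algebra decomposes uniquely as the direct sum of simple ideals, one per connected component of its Dynkin diagram, so g ≅ B_4 ⊕ B_6 (dimension 36 + 78 = 114).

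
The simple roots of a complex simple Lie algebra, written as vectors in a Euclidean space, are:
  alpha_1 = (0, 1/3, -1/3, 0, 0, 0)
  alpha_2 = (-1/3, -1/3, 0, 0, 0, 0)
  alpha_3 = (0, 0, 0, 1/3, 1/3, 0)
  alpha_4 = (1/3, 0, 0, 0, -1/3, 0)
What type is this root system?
Compute the Cartan integers a_ij = 2(alpha_i, alpha_j)/(alpha_j, alpha_j); the resulting 4x4 Cartan matrix is
[[2, -1, 0, 0], [-1, 2, 0, -1], [0, 0, 2, -1], [0, -1, -1, 2]].
All simple roots have the same length, so the diagram is simply laced. The associated Dynkin diagram is a chain of 4 nodes with single edges (A_4), so the type is A_4 (the algebra sl(5)).

type A_4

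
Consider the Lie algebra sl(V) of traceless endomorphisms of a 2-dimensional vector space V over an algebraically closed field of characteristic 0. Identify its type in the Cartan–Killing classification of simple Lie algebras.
A_1

This is sl(2), which has dimension 2^2 - 1 = 3 and rank 2 - 1 = 1 (a Cartan subalgebra is the diagonal traceless matrices). In the classification of classical Lie algebras, the special linear algebra sl(n+1) has type A_n; here n = 1, so the Dynkin diagram is a chain of 1 nodes with single edges (A_1). Hence the type is A_1.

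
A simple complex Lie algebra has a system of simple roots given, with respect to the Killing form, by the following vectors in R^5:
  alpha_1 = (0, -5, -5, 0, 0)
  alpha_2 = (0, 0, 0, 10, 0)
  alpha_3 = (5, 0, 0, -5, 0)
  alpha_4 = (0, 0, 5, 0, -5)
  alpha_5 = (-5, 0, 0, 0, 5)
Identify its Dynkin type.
C_5 (sp(10))

Compute the Cartan integers a_ij = 2(alpha_i, alpha_j)/(alpha_j, alpha_j); the resulting 5x5 Cartan matrix is
[[2, 0, 0, -1, 0], [0, 2, -2, 0, 0], [0, -1, 2, 0, -1], [-1, 0, 0, 2, -1], [0, 0, -1, -1, 2]].
The roots have two lengths (squared-length ratio 2:1); the short ones are alpha_{1,3,4,5}. The associated Dynkin diagram is a chain of 5 nodes with a double edge at one end; the terminal node there is the unique long simple root (C_5), so the type is C_5 (the algebra sp(10)).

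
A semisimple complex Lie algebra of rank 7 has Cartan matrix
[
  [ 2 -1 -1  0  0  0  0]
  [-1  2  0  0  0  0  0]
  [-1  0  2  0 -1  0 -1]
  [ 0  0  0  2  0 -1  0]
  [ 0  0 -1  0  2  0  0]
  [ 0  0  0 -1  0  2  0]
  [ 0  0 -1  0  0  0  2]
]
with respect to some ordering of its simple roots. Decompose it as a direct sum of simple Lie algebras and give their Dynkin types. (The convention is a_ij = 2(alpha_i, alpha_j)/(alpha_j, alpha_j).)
A_2 ⊕ D_5

The diagram associated to this matrix has two connected components: the simple roots {alpha_4, alpha_6} form a chain of 2 nodes with single edges (A_2), and {alpha_1, alpha_2, alpha_3, alpha_5, alpha_7} form a chain of 3 nodes with a fork of two nodes at one end (D_5). A semisimple Lie algebra decomposes uniquely as the direct sum of simple ideals, one per connected component of its Dynkin diagram, so g ≅ A_2 ⊕ D_5 (dimension 8 + 45 = 53).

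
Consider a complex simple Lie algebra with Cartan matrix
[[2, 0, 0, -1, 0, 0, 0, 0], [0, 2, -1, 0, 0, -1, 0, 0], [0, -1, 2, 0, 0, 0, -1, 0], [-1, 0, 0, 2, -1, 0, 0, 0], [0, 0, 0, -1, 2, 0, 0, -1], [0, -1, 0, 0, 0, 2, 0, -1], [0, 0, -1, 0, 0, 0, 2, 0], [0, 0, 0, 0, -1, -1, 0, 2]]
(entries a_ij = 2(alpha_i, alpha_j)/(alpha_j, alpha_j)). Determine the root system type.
A8

The matrix has rank 8 with 2's on the diagonal. Reading the off-diagonal entries as Dynkin edges (a single edge where a_ij = a_ji = -1; a double or triple edge where a_ij * a_ji = 2 or 3), the diagram is a chain of 8 nodes with single edges (A_8). One simple-root ordering that puts it in standard form is (alpha_7, alpha_3, alpha_2, alpha_6, alpha_8, alpha_5, alpha_4, alpha_1). So the algebra is type A_8, i.e. sl(9).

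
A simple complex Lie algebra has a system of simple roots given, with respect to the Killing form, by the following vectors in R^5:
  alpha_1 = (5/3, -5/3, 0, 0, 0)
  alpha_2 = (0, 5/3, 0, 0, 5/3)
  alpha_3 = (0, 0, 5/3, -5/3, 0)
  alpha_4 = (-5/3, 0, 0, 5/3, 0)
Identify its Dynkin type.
Compute the Cartan integers a_ij = 2(alpha_i, alpha_j)/(alpha_j, alpha_j); the resulting 4x4 Cartan matrix is
[[2, -1, 0, -1], [-1, 2, 0, 0], [0, 0, 2, -1], [-1, 0, -1, 2]].
All simple roots have the same length, so the diagram is simply laced. The associated Dynkin diagram is a chain of 4 nodes with single edges (A_4), so the type is A_4 (the algebra sl(5)).

type A_4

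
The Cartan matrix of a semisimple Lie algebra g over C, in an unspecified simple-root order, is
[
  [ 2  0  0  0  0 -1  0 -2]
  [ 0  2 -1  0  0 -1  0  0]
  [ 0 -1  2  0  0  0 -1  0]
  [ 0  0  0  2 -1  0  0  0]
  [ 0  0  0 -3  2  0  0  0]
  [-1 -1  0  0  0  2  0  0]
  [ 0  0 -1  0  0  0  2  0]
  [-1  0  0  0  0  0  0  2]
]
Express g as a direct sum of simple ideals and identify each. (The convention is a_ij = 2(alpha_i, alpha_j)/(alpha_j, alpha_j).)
The diagram associated to this matrix has two connected components: the simple roots {alpha_1, alpha_2, alpha_3, alpha_6, alpha_7, alpha_8} form a chain of 6 nodes with a double edge at one end; the terminal node there is the unique short simple root (B_6), and {alpha_4, alpha_5} form two nodes joined by a triple edge (G_2). A semisimple Lie algebra decomposes uniquely as the direct sum of simple ideals, one per connected component of its Dynkin diagram, so g ≅ B_6 ⊕ G_2 (dimension 78 + 14 = 92).

B_6 ⊕ G_2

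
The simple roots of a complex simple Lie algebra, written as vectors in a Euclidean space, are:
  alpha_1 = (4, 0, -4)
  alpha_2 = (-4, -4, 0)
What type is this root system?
Compute the Cartan integers a_ij = 2(alpha_i, alpha_j)/(alpha_j, alpha_j); the resulting 2x2 Cartan matrix is
[[2, -1], [-1, 2]].
All simple roots have the same length, so the diagram is simply laced. The associated Dynkin diagram is a chain of 2 nodes with single edges (A_2), so the type is A_2 (the algebra sl(3)).

A_2 (sl(3))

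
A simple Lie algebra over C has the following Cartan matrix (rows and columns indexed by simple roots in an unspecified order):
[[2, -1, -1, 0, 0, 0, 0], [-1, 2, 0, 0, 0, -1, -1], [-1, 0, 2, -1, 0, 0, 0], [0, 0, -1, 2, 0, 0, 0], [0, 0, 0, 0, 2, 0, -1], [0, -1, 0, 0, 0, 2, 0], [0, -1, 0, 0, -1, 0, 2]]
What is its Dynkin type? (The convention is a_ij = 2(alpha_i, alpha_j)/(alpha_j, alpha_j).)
E_7

The matrix has rank 7 with 2's on the diagonal. Reading the off-diagonal entries as Dynkin edges (a single edge where a_ij = a_ji = -1; a double or triple edge where a_ij * a_ji = 2 or 3), the diagram is a chain of 6 nodes with one extra node attached to the third node from one end (E_7). One simple-root ordering that puts it in standard form is (alpha_5, alpha_6, alpha_7, alpha_2, alpha_1, alpha_3, alpha_4). So the algebra is type E_7.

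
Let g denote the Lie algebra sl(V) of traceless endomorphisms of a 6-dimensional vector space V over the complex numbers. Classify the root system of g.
This is sl(6), which has dimension 6^2 - 1 = 35 and rank 6 - 1 = 5 (a Cartan subalgebra is the diagonal traceless matrices). In the classification of classical Lie algebras, the special linear algebra sl(n+1) has type A_n; here n = 5, so the Dynkin diagram is a chain of 5 nodes with single edges (A_5). Hence the type is A_5.

A_5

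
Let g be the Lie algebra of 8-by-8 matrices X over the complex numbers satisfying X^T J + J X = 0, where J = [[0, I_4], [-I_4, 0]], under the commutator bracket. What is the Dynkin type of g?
C4

This is sp(8), which has dimension 8(8+1)/2 = 36 and rank 8/2 = 4. In the classification of classical Lie algebras, the symplectic algebra sp(2n) has type C_n; here n = 4, so the Dynkin diagram is a chain of 4 nodes with a double edge at one end; the terminal node there is the unique long simple root (C_4). Hence the type is C_4.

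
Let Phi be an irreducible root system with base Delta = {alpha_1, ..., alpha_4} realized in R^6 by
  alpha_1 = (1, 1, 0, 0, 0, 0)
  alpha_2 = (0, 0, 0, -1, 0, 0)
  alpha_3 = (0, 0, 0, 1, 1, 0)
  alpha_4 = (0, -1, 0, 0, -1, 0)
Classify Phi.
B_4 (so(9))

Compute the Cartan integers a_ij = 2(alpha_i, alpha_j)/(alpha_j, alpha_j); the resulting 4x4 Cartan matrix is
[[2, 0, 0, -1], [0, 2, -1, 0], [0, -2, 2, -1], [-1, 0, -1, 2]].
The roots have two lengths (squared-length ratio 2:1); the short ones are alpha_{2}. The associated Dynkin diagram is a chain of 4 nodes with a double edge at one end; the terminal node there is the unique short simple root (B_4), so the type is B_4 (the algebra so(9)).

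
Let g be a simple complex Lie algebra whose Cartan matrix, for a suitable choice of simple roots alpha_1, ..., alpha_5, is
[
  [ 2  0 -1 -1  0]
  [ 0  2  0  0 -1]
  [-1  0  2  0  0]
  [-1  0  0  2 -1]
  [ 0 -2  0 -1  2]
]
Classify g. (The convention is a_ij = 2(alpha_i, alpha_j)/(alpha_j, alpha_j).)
type B_5

The matrix has rank 5 with 2's on the diagonal. Reading the off-diagonal entries as Dynkin edges (a single edge where a_ij = a_ji = -1; a double or triple edge where a_ij * a_ji = 2 or 3), the diagram is a chain of 5 nodes with a double edge at one end; the terminal node there is the unique short simple root (B_5). One simple-root ordering that puts it in standard form is (alpha_3, alpha_1, alpha_4, alpha_5, alpha_2). So the algebra is type B_5, i.e. so(11).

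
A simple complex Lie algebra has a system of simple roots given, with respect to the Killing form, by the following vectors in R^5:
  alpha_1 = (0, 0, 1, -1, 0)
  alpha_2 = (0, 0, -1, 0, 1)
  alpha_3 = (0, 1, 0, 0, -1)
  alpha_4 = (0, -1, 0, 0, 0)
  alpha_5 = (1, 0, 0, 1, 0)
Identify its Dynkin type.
B_5 (so(11))

Compute the Cartan integers a_ij = 2(alpha_i, alpha_j)/(alpha_j, alpha_j); the resulting 5x5 Cartan matrix is
[[2, -1, 0, 0, -1], [-1, 2, -1, 0, 0], [0, -1, 2, -2, 0], [0, 0, -1, 2, 0], [-1, 0, 0, 0, 2]].
The roots have two lengths (squared-length ratio 2:1); the short ones are alpha_{4}. The associated Dynkin diagram is a chain of 5 nodes with a double edge at one end; the terminal node there is the unique short simple root (B_5), so the type is B_5 (the algebra so(11)).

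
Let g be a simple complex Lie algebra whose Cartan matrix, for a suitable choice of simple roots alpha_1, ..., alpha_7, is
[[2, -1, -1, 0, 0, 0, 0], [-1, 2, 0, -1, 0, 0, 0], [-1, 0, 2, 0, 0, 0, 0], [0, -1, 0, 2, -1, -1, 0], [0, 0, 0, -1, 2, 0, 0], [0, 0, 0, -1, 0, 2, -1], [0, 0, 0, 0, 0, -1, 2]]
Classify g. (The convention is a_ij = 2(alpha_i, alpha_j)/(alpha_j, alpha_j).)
The matrix has rank 7 with 2's on the diagonal. Reading the off-diagonal entries as Dynkin edges (a single edge where a_ij = a_ji = -1; a double or triple edge where a_ij * a_ji = 2 or 3), the diagram is a chain of 6 nodes with one extra node attached to the third node from one end (E_7). One simple-root ordering that puts it in standard form is (alpha_7, alpha_5, alpha_6, alpha_4, alpha_2, alpha_1, alpha_3). So the algebra is type E_7.

type E_7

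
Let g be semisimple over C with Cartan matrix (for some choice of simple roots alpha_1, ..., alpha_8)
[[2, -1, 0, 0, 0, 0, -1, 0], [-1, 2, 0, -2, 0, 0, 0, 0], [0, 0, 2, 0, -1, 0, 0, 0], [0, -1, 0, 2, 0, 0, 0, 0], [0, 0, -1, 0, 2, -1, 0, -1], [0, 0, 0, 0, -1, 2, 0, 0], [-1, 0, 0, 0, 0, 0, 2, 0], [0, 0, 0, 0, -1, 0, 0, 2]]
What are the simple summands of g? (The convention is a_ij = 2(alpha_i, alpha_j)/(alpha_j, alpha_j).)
B_4 ⊕ D_4

The diagram associated to this matrix has two connected components: the simple roots {alpha_1, alpha_2, alpha_4, alpha_7} form a chain of 4 nodes with a double edge at one end; the terminal node there is the unique short simple root (B_4), and {alpha_3, alpha_5, alpha_6, alpha_8} form a chain of 2 nodes with a fork of two nodes at one end (D_4). A semisimple Lie algebra decomposes uniquely as the direct sum of simple ideals, one per connected component of its Dynkin diagram, so g ≅ B_4 ⊕ D_4 (dimension 36 + 28 = 64).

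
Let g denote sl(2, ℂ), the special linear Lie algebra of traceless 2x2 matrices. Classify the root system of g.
This is sl(2), which has dimension 2^2 - 1 = 3 and rank 2 - 1 = 1 (a Cartan subalgebra is the diagonal traceless matrices). In the classification of classical Lie algebras, the special linear algebra sl(n+1) has type A_n; here n = 1, so the Dynkin diagram is a chain of 1 nodes with single edges (A_1). Hence the type is A_1.

A_1 (sl(2))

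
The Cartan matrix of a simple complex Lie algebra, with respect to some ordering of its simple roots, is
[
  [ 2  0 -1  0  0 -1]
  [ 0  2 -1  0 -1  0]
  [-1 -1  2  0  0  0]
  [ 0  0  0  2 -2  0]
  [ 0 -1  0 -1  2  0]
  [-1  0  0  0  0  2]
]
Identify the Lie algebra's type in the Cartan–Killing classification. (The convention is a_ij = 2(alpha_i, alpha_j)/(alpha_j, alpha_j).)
type C_6

The matrix has rank 6 with 2's on the diagonal. Reading the off-diagonal entries as Dynkin edges (a single edge where a_ij = a_ji = -1; a double or triple edge where a_ij * a_ji = 2 or 3), the diagram is a chain of 6 nodes with a double edge at one end; the terminal node there is the unique long simple root (C_6). One simple-root ordering that puts it in standard form is (alpha_6, alpha_1, alpha_3, alpha_2, alpha_5, alpha_4). So the algebra is type C_6, i.e. sp(12).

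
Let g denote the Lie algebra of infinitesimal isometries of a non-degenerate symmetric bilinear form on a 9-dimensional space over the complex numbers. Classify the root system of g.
B4

This is so(9) with 9 odd, which has dimension 9(9-1)/2 = 36 and rank (9-1)/2 = 4. In the classification of classical Lie algebras, the orthogonal algebra so(2n+1) in an odd number of variables has type B_n; here n = 4, so the Dynkin diagram is a chain of 4 nodes with a double edge at one end; the terminal node there is the unique short simple root (B_4). Hence the type is B_4.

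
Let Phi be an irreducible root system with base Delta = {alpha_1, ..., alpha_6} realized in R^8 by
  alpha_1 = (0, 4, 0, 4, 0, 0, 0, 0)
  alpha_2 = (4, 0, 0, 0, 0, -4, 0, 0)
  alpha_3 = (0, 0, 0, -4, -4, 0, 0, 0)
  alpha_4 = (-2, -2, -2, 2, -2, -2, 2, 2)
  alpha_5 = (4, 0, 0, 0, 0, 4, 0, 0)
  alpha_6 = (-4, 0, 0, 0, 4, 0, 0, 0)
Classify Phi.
Compute the Cartan integers a_ij = 2(alpha_i, alpha_j)/(alpha_j, alpha_j); the resulting 6x6 Cartan matrix is
[[2, 0, -1, 0, 0, 0], [0, 2, 0, 0, 0, -1], [-1, 0, 2, 0, 0, -1], [0, 0, 0, 2, -1, 0], [0, 0, 0, -1, 2, -1], [0, -1, -1, 0, -1, 2]].
All simple roots have the same length, so the diagram is simply laced. The associated Dynkin diagram is a chain of 5 nodes with one extra node attached to the third node from one end (E_6), so the type is E_6.

E_6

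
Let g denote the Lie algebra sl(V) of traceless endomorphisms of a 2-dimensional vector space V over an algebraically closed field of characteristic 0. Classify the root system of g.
This is sl(2), which has dimension 2^2 - 1 = 3 and rank 2 - 1 = 1 (a Cartan subalgebra is the diagonal traceless matrices). In the classification of classical Lie algebras, the special linear algebra sl(n+1) has type A_n; here n = 1, so the Dynkin diagram is a chain of 1 nodes with single edges (A_1). Hence the type is A_1.

A_1 (sl(2))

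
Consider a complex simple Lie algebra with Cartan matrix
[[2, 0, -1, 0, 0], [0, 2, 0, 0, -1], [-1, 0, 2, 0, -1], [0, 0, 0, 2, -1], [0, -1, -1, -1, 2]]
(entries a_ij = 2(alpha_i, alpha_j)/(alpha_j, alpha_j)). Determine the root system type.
The matrix has rank 5 with 2's on the diagonal. Reading the off-diagonal entries as Dynkin edges (a single edge where a_ij = a_ji = -1; a double or triple edge where a_ij * a_ji = 2 or 3), the diagram is a chain of 3 nodes with a fork of two nodes at one end (D_5). One simple-root ordering that puts it in standard form is (alpha_1, alpha_3, alpha_5, alpha_4, alpha_2). So the algebra is type D_5, i.e. so(10).

D5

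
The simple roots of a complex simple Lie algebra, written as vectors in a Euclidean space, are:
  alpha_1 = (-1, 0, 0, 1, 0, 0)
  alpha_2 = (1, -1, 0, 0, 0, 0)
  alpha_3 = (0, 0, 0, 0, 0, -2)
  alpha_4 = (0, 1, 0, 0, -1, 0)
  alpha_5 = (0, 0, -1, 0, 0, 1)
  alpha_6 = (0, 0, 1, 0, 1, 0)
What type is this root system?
Compute the Cartan integers a_ij = 2(alpha_i, alpha_j)/(alpha_j, alpha_j); the resulting 6x6 Cartan matrix is
[[2, -1, 0, 0, 0, 0], [-1, 2, 0, -1, 0, 0], [0, 0, 2, 0, -2, 0], [0, -1, 0, 2, 0, -1], [0, 0, -1, 0, 2, -1], [0, 0, 0, -1, -1, 2]].
The roots have two lengths (squared-length ratio 2:1); the short ones are alpha_{1,2,4,5,6}. The associated Dynkin diagram is a chain of 6 nodes with a double edge at one end; the terminal node there is the unique long simple root (C_6), so the type is C_6 (the algebra sp(12)).

C_6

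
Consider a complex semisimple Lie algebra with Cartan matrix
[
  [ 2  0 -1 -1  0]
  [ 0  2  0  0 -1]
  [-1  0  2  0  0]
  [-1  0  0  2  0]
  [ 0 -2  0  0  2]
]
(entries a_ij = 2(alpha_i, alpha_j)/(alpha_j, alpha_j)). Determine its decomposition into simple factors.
The diagram associated to this matrix has two connected components: the simple roots {alpha_1, alpha_3, alpha_4} form a chain of 3 nodes with single edges (A_3), and {alpha_2, alpha_5} form a chain of 2 nodes with a double edge at one end; the terminal node there is the unique short simple root (B_2). A semisimple Lie algebra decomposes uniquely as the direct sum of simple ideals, one per connected component of its Dynkin diagram, so g ≅ A_3 ⊕ B_2 (dimension 15 + 10 = 25).

type A_3 ⊕ type B_2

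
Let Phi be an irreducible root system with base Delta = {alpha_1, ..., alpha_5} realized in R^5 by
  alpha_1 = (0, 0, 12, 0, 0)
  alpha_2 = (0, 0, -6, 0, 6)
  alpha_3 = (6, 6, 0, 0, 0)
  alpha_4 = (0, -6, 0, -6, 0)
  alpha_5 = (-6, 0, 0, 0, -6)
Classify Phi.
C_5 (sp(10))

Compute the Cartan integers a_ij = 2(alpha_i, alpha_j)/(alpha_j, alpha_j); the resulting 5x5 Cartan matrix is
[[2, -2, 0, 0, 0], [-1, 2, 0, 0, -1], [0, 0, 2, -1, -1], [0, 0, -1, 2, 0], [0, -1, -1, 0, 2]].
The roots have two lengths (squared-length ratio 2:1); the short ones are alpha_{2,3,4,5}. The associated Dynkin diagram is a chain of 5 nodes with a double edge at one end; the terminal node there is the unique long simple root (C_5), so the type is C_5 (the algebra sp(10)).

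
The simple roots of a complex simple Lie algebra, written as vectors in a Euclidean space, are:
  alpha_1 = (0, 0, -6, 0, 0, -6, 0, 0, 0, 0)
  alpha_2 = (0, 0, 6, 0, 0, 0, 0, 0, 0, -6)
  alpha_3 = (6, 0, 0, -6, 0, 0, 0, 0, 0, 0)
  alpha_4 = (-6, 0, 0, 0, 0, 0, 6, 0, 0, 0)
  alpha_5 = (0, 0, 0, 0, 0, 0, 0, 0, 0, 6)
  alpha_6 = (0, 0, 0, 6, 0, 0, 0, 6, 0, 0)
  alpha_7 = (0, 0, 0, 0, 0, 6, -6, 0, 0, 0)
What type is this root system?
type B_7

Compute the Cartan integers a_ij = 2(alpha_i, alpha_j)/(alpha_j, alpha_j); the resulting 7x7 Cartan matrix is
[[2, -1, 0, 0, 0, 0, -1], [-1, 2, 0, 0, -2, 0, 0], [0, 0, 2, -1, 0, -1, 0], [0, 0, -1, 2, 0, 0, -1], [0, -1, 0, 0, 2, 0, 0], [0, 0, -1, 0, 0, 2, 0], [-1, 0, 0, -1, 0, 0, 2]].
The roots have two lengths (squared-length ratio 2:1); the short ones are alpha_{5}. The associated Dynkin diagram is a chain of 7 nodes with a double edge at one end; the terminal node there is the unique short simple root (B_7), so the type is B_7 (the algebra so(15)).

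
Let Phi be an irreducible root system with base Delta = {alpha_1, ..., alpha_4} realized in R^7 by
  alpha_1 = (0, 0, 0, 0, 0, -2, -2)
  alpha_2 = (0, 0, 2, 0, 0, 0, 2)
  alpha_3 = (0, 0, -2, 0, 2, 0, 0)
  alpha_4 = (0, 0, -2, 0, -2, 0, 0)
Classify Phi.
D_4 (so(8))

Compute the Cartan integers a_ij = 2(alpha_i, alpha_j)/(alpha_j, alpha_j); the resulting 4x4 Cartan matrix is
[[2, -1, 0, 0], [-1, 2, -1, -1], [0, -1, 2, 0], [0, -1, 0, 2]].
All simple roots have the same length, so the diagram is simply laced. The associated Dynkin diagram is a chain of 2 nodes with a fork of two nodes at one end (D_4), so the type is D_4 (the algebra so(8)).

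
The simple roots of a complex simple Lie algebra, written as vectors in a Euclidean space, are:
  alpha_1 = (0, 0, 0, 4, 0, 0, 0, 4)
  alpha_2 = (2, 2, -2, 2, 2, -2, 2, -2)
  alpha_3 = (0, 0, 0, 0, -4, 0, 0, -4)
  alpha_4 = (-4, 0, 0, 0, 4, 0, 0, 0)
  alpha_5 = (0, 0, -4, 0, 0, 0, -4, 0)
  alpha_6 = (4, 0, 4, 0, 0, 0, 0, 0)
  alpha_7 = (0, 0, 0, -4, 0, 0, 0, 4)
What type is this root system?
Compute the Cartan integers a_ij = 2(alpha_i, alpha_j)/(alpha_j, alpha_j); the resulting 7x7 Cartan matrix is
[[2, 0, -1, 0, 0, 0, 0], [0, 2, 0, 0, 0, 0, -1], [-1, 0, 2, -1, 0, 0, -1], [0, 0, -1, 2, 0, -1, 0], [0, 0, 0, 0, 2, -1, 0], [0, 0, 0, -1, -1, 2, 0], [0, -1, -1, 0, 0, 0, 2]].
All simple roots have the same length, so the diagram is simply laced. The associated Dynkin diagram is a chain of 6 nodes with one extra node attached to the third node from one end (E_7), so the type is E_7.

E7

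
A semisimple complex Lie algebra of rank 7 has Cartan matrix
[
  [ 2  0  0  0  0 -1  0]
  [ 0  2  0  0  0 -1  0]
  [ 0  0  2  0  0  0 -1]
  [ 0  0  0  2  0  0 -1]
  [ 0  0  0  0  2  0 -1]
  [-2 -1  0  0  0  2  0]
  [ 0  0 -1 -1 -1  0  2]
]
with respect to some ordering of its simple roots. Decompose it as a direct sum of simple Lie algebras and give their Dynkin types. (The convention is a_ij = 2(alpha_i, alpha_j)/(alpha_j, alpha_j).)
The diagram associated to this matrix has two connected components: the simple roots {alpha_1, alpha_2, alpha_6} form a chain of 3 nodes with a double edge at one end; the terminal node there is the unique short simple root (B_3), and {alpha_3, alpha_4, alpha_5, alpha_7} form a chain of 2 nodes with a fork of two nodes at one end (D_4). A semisimple Lie algebra decomposes uniquely as the direct sum of simple ideals, one per connected component of its Dynkin diagram, so g ≅ B_3 ⊕ D_4 (dimension 21 + 28 = 49).

B3 + D4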